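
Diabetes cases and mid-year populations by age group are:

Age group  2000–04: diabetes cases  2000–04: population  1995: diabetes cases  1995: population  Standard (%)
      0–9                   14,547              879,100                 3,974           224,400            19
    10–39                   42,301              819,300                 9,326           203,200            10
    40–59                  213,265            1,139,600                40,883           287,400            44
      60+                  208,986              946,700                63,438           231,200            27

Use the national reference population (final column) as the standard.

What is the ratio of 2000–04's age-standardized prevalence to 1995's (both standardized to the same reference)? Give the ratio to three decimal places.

1.039

Age-specific rates per 1,000 for 2000–04: 16.548, 51.631, 187.140, 220.752.
For 1995: 17.709, 45.896, 142.251, 274.386.
Standard weights: 0.19, 0.10, 0.44, 0.27.
2000–04: 0.1900×16.548 + 0.1000×51.631 + 0.4400×187.140 + 0.2700×220.752 = 150.2519 per 1,000.
1995: 0.1900×17.709 + 0.1000×45.896 + 0.4400×142.251 + 0.2700×274.386 = 144.6291 per 1,000.
Ratio = 150.2519 ÷ 144.6291 = 1.03888.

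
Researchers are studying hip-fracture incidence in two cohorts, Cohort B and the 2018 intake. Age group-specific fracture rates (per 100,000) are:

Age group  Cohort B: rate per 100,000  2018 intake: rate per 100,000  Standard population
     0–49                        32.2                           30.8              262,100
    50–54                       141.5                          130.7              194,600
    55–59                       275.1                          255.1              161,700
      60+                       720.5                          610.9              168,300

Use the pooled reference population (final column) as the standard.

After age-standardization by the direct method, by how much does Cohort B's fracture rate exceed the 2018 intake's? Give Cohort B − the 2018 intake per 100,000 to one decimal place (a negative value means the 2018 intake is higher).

30.7

Standard total = 786,700; weights = 0.3332, 0.2474, 0.2055, 0.2139.
Cohort B: 0.3332×32.2 + 0.2474×141.5 + 0.2055×275.1 + 0.2139×720.5 = 256.4120 per 100,000.
The 2018 intake: 0.3332×30.8 + 0.2474×130.7 + 0.2055×255.1 + 0.2139×610.9 = 225.7163 per 100,000.
Difference = 256.4120 − 225.7163 = 30.6957.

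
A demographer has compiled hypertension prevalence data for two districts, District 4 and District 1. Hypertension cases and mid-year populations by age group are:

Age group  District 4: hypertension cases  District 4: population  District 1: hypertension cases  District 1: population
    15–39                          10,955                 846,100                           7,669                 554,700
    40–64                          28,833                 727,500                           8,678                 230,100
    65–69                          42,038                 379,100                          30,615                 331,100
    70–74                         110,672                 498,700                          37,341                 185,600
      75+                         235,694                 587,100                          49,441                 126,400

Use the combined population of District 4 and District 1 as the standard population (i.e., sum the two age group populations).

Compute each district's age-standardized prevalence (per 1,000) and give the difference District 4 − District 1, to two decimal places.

7.89

Age-specific rates per 1,000 for District 4: 12.948, 39.633, 110.889, 221.921, 401.455.
For District 1: 13.825, 37.714, 92.465, 201.191, 391.147.
Combined standard total = 4,466,400; weights = 0.3136, 0.2144, 0.1590, 0.1532, 0.1597.
District 4: 0.3136×12.948 + 0.2144×39.633 + 0.1590×110.889 + 0.1532×221.921 + 0.1597×401.455 = 128.3229 per 1,000.
District 1: 0.3136×13.825 + 0.2144×37.714 + 0.1590×92.465 + 0.1532×201.191 + 0.1597×391.147 = 120.4344 per 1,000.
Difference = 128.3229 − 120.4344 = 7.8885.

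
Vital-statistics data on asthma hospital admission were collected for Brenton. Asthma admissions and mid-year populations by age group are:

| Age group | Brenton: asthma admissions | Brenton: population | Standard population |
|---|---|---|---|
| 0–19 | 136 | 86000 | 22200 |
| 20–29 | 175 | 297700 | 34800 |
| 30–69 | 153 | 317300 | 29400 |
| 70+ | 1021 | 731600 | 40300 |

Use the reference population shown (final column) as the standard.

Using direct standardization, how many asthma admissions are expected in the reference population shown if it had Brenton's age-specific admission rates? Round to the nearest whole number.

126

Age-specific rates per 10000 for Brenton: 15.81, 5.88, 4.82, 13.96.
Expected asthma admissions = Σ (standard pop × age-specific rate ÷ 10000)
= 22200×15.81/10000 + 34800×5.88/10000 + 29400×4.82/10000 + 40300×13.96/10000
= 35.11 + 20.46 + 14.18 + 56.24 = 125.98.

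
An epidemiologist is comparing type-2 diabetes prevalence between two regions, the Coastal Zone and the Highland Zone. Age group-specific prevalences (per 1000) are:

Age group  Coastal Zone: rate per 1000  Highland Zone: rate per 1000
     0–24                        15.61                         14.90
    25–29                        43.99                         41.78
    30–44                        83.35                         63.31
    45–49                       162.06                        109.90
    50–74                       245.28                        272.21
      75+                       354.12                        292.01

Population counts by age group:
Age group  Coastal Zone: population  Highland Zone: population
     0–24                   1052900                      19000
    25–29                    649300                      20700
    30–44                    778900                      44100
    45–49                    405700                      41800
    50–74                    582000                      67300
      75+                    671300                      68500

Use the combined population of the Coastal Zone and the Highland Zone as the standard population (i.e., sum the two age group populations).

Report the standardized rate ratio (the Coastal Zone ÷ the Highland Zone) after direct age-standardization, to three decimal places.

1.131

Combined standard total = 4401500; weights = 0.2435, 0.1522, 0.1870, 0.1017, 0.1475, 0.1681.
The Coastal Zone: 0.2435×15.61 + 0.1522×43.99 + 0.1870×83.35 + 0.1017×162.06 + 0.1475×245.28 + 0.1681×354.12 = 138.2626 per 1000.
The Highland Zone: 0.2435×14.90 + 0.1522×41.78 + 0.1870×63.31 + 0.1017×109.90 + 0.1475×272.21 + 0.1681×292.01 = 122.2363 per 1000.
Ratio = 138.2626 ÷ 122.2363 = 1.13111.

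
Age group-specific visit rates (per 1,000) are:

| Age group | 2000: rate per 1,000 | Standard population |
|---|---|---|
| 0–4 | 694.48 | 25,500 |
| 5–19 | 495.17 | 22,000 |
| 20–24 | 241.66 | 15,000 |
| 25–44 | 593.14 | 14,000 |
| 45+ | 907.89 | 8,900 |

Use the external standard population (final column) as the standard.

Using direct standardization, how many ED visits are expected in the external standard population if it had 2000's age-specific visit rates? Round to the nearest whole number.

Expected ED visits = Σ (standard pop × age-specific rate ÷ 1,000)
= 25,500×694.48/1,000 + 22,000×495.17/1,000 + 15,000×241.66/1,000 + 14,000×593.14/1,000 + 8,900×907.89/1,000
= 17709.24 + 10893.74 + 3624.90 + 8303.96 + 8080.22 = 48612.06.

48612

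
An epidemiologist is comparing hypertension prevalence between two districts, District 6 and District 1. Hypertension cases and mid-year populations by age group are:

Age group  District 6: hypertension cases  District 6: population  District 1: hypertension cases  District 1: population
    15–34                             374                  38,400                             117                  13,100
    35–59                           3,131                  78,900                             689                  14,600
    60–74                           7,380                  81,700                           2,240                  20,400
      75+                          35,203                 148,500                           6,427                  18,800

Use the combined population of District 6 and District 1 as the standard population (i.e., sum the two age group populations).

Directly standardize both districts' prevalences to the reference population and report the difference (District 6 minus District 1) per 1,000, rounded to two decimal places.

-48.70

Age-specific rates per 1,000 for District 6: 9.740, 39.683, 90.330, 237.057.
For District 1: 8.931, 47.192, 109.804, 341.862.
Combined standard total = 414,400; weights = 0.1243, 0.2256, 0.2464, 0.4037.
District 6: 0.1243×9.740 + 0.2256×39.683 + 0.2464×90.330 + 0.4037×237.057 = 128.1235 per 1,000.
District 1: 0.1243×8.931 + 0.2256×47.192 + 0.2464×109.804 + 0.4037×341.862 = 176.8263 per 1,000.
Difference = 128.1235 − 176.8263 = -48.7028.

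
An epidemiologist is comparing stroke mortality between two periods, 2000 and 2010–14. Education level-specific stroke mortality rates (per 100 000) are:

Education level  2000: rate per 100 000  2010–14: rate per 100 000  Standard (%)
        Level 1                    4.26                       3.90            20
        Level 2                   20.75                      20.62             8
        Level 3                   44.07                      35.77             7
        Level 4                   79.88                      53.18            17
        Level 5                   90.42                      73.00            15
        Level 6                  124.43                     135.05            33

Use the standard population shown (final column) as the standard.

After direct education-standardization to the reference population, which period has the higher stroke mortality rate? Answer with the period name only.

2000

Standard weights: 0.20, 0.08, 0.07, 0.17, 0.15, 0.33.
2000: 0.2000×4.26 + 0.0800×20.75 + 0.0700×44.07 + 0.1700×79.88 + 0.1500×90.42 + 0.3300×124.43 = 73.8014 per 100 000.
2010–14: 0.2000×3.90 + 0.0800×20.62 + 0.0700×35.77 + 0.1700×53.18 + 0.1500×73.00 + 0.3300×135.05 = 69.4906 per 100 000.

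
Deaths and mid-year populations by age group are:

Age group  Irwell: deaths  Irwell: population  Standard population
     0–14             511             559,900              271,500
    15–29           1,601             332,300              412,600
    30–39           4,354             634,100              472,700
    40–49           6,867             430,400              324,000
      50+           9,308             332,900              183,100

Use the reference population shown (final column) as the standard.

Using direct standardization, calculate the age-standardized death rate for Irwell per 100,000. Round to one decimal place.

Age-specific rates per 100,000 for Irwell: 91.27, 481.79, 686.64, 1595.49, 2796.03.
Standard total = 1,663,900; weights = 0.1632, 0.2480, 0.2841, 0.1947, 0.1100.
Standardized rate: 0.1632×91.27 + 0.2480×481.79 + 0.2841×686.64 + 0.1947×1595.49 + 0.1100×2796.03 = 947.7951 per 100,000.

947.8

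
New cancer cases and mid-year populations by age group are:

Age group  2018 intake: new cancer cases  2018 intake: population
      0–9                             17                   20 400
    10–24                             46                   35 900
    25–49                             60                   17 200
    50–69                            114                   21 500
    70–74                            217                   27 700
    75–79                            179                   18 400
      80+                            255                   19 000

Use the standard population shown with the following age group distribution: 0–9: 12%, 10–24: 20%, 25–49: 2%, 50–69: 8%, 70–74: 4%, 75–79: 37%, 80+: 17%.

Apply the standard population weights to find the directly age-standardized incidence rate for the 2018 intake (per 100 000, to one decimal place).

Age-specific rates per 100 000 for the 2018 intake: 83.33, 128.13, 348.84, 530.23, 783.39, 972.83, 1342.11.
Standard weights: 0.12, 0.20, 0.02, 0.08, 0.04, 0.37, 0.17.
Standardized rate: 0.1200×83.33 + 0.2000×128.13 + 0.0200×348.84 + 0.0800×530.23 + 0.0400×783.39 + 0.3700×972.83 + 0.1700×1342.11 = 704.4614 per 100 000.

704.5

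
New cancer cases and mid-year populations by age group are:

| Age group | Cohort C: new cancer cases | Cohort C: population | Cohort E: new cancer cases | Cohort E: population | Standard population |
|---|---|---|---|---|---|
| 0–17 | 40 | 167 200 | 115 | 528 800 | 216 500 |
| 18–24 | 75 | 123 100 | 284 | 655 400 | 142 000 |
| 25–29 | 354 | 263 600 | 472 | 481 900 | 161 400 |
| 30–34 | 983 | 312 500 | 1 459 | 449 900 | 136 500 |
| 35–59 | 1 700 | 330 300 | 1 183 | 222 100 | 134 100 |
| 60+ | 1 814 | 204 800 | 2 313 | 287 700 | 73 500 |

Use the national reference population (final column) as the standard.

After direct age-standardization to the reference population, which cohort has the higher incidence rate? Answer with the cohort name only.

Age-specific rates per 100 000 for Cohort C: 23.92, 60.93, 134.29, 314.56, 514.68, 885.74.
For Cohort E: 21.75, 43.33, 97.95, 324.29, 532.64, 803.96.
Standard total = 864 000; weights = 0.2506, 0.1644, 0.1868, 0.1580, 0.1552, 0.0851.
Cohort C: 0.2506×23.92 + 0.1644×60.93 + 0.1868×134.29 + 0.1580×314.56 + 0.1552×514.68 + 0.0851×885.74 = 246.0239 per 100 000.
Cohort E: 0.2506×21.75 + 0.1644×43.33 + 0.1868×97.95 + 0.1580×324.29 + 0.1552×532.64 + 0.0851×803.96 = 233.1652 per 100 000.

Cohort C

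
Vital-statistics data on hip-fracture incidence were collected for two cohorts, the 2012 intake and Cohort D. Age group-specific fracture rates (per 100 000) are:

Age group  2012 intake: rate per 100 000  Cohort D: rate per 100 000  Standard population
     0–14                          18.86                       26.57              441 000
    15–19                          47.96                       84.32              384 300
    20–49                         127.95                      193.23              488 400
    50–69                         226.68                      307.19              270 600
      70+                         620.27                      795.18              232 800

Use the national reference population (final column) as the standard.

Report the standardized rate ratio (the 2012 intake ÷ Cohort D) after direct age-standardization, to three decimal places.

0.725

Standard total = 1 817 100; weights = 0.2427, 0.2115, 0.2688, 0.1489, 0.1281.
The 2012 intake: 0.2427×18.86 + 0.2115×47.96 + 0.2688×127.95 + 0.1489×226.68 + 0.1281×620.27 = 162.3342 per 100 000.
Cohort D: 0.2427×26.57 + 0.2115×84.32 + 0.2688×193.23 + 0.1489×307.19 + 0.1281×795.18 = 223.8394 per 100 000.
Ratio = 162.3342 ÷ 223.8394 = 0.72523.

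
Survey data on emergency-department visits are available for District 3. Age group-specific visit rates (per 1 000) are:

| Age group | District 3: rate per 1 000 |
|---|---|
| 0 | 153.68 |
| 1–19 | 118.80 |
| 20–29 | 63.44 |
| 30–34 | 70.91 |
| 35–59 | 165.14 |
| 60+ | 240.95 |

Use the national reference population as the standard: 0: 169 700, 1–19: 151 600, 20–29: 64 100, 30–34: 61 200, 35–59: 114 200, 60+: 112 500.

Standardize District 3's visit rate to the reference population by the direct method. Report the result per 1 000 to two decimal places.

Standard total = 673 300; weights = 0.2520, 0.2252, 0.0952, 0.0909, 0.1696, 0.1671.
Standardized rate: 0.2520×153.68 + 0.2252×118.80 + 0.0952×63.44 + 0.0909×70.91 + 0.1696×165.14 + 0.1671×240.95 = 146.2374 per 1 000.

146.24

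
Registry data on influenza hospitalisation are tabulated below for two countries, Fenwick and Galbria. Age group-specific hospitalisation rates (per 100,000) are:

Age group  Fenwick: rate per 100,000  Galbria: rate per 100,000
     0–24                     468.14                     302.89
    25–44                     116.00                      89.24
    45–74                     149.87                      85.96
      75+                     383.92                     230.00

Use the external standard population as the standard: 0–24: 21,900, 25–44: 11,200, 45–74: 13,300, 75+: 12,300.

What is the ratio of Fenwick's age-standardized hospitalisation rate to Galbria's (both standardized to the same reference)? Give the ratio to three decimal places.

Standard total = 58,700; weights = 0.3731, 0.1908, 0.2266, 0.2095.
Fenwick: 0.3731×468.14 + 0.1908×116.00 + 0.2266×149.87 + 0.2095×383.92 = 311.1917 per 100,000.
Galbria: 0.3731×302.89 + 0.1908×89.24 + 0.2266×85.96 + 0.2095×230.00 = 197.7010 per 100,000.
Ratio = 311.1917 ÷ 197.7010 = 1.57405.

1.574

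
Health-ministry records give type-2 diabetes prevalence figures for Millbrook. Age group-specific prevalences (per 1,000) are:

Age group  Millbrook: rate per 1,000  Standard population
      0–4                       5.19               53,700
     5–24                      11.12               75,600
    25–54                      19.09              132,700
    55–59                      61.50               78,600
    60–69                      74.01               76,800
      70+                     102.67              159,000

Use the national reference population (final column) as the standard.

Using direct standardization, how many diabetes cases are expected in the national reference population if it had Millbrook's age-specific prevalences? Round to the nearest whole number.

Expected diabetes cases = Σ (standard pop × age-specific rate ÷ 1,000)
= 53,700×5.19/1,000 + 75,600×11.12/1,000 + 132,700×19.09/1,000 + 78,600×61.50/1,000 + 76,800×74.01/1,000 + 159,000×102.67/1,000
= 278.70 + 840.67 + 2533.24 + 4833.90 + 5683.97 + 16324.53 = 30495.02.

30495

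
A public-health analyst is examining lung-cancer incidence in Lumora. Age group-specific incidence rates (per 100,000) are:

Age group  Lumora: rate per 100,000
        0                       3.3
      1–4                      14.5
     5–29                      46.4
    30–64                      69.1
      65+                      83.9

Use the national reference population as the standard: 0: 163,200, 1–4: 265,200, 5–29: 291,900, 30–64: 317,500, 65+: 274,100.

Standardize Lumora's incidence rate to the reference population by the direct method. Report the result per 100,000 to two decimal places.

Standard total = 1,311,900; weights = 0.1244, 0.2021, 0.2225, 0.2420, 0.2089.
Standardized rate: 0.1244×3.3 + 0.2021×14.5 + 0.2225×46.4 + 0.2420×69.1 + 0.2089×83.9 = 47.9186 per 100,000.

47.92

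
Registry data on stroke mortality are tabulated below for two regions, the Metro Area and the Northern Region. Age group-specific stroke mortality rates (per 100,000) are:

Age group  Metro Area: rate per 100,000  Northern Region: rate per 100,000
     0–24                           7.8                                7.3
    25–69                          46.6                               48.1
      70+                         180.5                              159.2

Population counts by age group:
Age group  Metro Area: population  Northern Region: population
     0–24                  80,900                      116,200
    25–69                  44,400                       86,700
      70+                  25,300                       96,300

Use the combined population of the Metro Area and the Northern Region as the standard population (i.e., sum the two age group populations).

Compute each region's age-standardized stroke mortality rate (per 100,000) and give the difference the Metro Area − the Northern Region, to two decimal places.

Combined standard total = 449,800; weights = 0.4382, 0.2915, 0.2703.
The Metro Area: 0.4382×7.8 + 0.2915×46.6 + 0.2703×180.5 = 65.7969 per 100,000.
The Northern Region: 0.4382×7.3 + 0.2915×48.1 + 0.2703×159.2 = 60.2567 per 100,000.
Difference = 65.7969 − 60.2567 = 5.5402.

5.54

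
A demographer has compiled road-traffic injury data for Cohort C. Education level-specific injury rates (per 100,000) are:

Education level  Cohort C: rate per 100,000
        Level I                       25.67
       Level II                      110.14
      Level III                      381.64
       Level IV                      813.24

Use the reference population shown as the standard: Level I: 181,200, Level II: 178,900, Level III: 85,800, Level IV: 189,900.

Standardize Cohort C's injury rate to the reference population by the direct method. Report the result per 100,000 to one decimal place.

332.7

Standard total = 635,800; weights = 0.2850, 0.2814, 0.1349, 0.2987.
Standardized rate: 0.2850×25.67 + 0.2814×110.14 + 0.1349×381.64 + 0.2987×813.24 = 332.7059 per 100,000.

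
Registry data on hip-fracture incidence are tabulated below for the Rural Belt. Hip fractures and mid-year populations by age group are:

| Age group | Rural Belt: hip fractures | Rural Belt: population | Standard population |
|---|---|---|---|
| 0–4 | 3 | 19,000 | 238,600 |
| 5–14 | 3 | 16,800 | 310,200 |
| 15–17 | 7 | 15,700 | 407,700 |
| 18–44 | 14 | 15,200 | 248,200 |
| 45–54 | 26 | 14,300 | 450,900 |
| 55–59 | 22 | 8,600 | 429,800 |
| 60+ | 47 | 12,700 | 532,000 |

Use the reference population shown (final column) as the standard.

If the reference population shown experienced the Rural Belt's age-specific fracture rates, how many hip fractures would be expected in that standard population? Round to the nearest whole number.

Age-specific rates per 100,000 for the Rural Belt: 15.79, 17.86, 44.59, 92.11, 181.82, 255.81, 370.08.
Expected hip fractures = Σ (standard pop × age-specific rate ÷ 100,000)
= 238,600×15.79/100,000 + 310,200×17.86/100,000 + 407,700×44.59/100,000 + 248,200×92.11/100,000 + 450,900×181.82/100,000 + 429,800×255.81/100,000 + 532,000×370.08/100,000
= 37.67 + 55.39 + 181.78 + 228.61 + 819.82 + 1099.49 + 1968.82 = 4391.57.

4392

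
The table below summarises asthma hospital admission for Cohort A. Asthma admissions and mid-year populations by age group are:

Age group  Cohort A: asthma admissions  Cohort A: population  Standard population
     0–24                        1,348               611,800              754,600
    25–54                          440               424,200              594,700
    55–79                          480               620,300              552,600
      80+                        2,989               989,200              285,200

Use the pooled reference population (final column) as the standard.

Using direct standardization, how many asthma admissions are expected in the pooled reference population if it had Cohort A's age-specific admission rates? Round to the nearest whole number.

3569

Age-specific rates per 10,000 for Cohort A: 22.03, 10.37, 7.74, 30.22.
Expected asthma admissions = Σ (standard pop × age-specific rate ÷ 10,000)
= 754,600×22.03/10,000 + 594,700×10.37/10,000 + 552,600×7.74/10,000 + 285,200×30.22/10,000
= 1662.64 + 616.85 + 427.61 + 861.77 = 3568.87.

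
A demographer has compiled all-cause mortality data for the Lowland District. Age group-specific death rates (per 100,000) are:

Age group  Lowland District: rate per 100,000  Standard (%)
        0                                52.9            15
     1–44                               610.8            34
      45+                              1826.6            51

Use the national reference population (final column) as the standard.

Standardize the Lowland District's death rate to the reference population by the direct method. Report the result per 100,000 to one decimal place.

Standard weights: 0.15, 0.34, 0.51.
Standardized rate: 0.1500×52.9 + 0.3400×610.8 + 0.5100×1826.6 = 1147.1730 per 100,000.

1147.2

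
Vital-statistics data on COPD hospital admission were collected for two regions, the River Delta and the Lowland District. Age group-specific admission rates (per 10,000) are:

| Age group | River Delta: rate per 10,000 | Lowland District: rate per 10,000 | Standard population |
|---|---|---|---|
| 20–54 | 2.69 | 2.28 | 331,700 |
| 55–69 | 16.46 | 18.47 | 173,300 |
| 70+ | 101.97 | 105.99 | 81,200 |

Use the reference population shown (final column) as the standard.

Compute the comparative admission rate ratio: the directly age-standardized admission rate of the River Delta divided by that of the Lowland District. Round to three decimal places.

0.957

Standard total = 586,200; weights = 0.5658, 0.2956, 0.1385.
The River Delta: 0.5658×2.69 + 0.2956×16.46 + 0.1385×101.97 = 20.5131 per 10,000.
The Lowland District: 0.5658×2.28 + 0.2956×18.47 + 0.1385×105.99 = 21.4321 per 10,000.
Ratio = 20.5131 ÷ 21.4321 = 0.95712.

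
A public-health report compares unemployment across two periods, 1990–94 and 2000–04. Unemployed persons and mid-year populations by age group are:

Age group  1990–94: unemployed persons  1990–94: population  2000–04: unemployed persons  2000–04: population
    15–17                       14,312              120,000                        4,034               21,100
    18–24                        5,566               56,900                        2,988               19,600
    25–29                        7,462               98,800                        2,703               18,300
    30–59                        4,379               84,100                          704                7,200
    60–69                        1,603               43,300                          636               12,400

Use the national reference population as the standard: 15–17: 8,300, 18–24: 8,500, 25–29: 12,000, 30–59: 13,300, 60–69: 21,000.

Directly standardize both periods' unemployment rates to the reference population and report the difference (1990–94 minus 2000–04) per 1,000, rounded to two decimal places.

Age-specific rates per 1,000 for 1990–94: 119.267, 97.821, 75.526, 52.069, 37.021.
For 2000–04: 191.185, 152.449, 147.705, 97.778, 51.290.
Standard total = 63,100; weights = 0.1315, 0.1347, 0.1902, 0.2108, 0.3328.
1990–94: 0.1315×119.267 + 0.1347×97.821 + 0.1902×75.526 + 0.2108×52.069 + 0.3328×37.021 = 66.5239 per 1,000.
2000–04: 0.1315×191.185 + 0.1347×152.449 + 0.1902×147.705 + 0.2108×97.778 + 0.3328×51.290 = 111.4525 per 1,000.
Difference = 66.5239 − 111.4525 = -44.9286.

-44.93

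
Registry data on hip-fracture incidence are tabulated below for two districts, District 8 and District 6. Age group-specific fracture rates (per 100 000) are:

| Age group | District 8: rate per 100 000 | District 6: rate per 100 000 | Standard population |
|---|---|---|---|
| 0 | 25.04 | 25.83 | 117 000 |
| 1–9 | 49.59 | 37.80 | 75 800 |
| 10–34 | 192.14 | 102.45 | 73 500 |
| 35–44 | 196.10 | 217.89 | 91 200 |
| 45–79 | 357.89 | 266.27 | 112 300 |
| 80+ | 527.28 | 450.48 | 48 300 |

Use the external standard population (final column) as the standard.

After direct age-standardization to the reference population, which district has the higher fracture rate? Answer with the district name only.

District 8

Standard total = 518 100; weights = 0.2258, 0.1463, 0.1419, 0.1760, 0.2168, 0.0932.
District 8: 0.2258×25.04 + 0.1463×49.59 + 0.1419×192.14 + 0.1760×196.10 + 0.2168×357.89 + 0.0932×527.28 = 201.4165 per 100 000.
District 6: 0.2258×25.83 + 0.1463×37.80 + 0.1419×102.45 + 0.1760×217.89 + 0.2168×266.27 + 0.0932×450.48 = 163.9631 per 100 000.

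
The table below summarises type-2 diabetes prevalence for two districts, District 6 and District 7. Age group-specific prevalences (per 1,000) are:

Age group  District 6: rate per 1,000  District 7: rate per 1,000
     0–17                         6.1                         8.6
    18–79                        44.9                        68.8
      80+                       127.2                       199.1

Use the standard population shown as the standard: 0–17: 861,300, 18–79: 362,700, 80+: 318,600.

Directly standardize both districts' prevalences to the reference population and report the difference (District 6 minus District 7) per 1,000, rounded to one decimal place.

Standard total = 1,542,600; weights = 0.5583, 0.2351, 0.2065.
District 6: 0.5583×6.1 + 0.2351×44.9 + 0.2065×127.2 = 40.2341 per 1,000.
District 7: 0.5583×8.6 + 0.2351×68.8 + 0.2065×199.1 = 62.0992 per 1,000.
Difference = 40.2341 − 62.0992 = -21.8651.

-21.9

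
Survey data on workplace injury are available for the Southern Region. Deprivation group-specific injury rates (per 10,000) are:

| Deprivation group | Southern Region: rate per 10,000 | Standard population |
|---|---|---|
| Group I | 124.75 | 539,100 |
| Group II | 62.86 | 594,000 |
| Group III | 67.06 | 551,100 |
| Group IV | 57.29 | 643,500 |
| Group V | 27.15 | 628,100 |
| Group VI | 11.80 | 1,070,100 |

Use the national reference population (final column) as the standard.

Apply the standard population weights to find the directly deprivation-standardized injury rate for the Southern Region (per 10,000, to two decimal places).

Standard total = 4,025,900; weights = 0.1339, 0.1475, 0.1369, 0.1598, 0.1560, 0.2658.
Standardized rate: 0.1339×124.75 + 0.1475×62.86 + 0.1369×67.06 + 0.1598×57.29 + 0.1560×27.15 + 0.2658×11.80 = 51.6889 per 10,000.

51.69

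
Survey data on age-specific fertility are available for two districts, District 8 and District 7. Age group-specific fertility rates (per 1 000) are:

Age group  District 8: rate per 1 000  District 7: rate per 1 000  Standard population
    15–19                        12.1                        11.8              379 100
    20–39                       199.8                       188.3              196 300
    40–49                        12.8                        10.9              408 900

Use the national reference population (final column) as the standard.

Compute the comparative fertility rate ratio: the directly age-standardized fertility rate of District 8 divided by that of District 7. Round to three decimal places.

Standard total = 984 300; weights = 0.3851, 0.1994, 0.4154.
District 8: 0.3851×12.1 + 0.1994×199.8 + 0.4154×12.8 = 49.8240 per 1 000.
District 7: 0.3851×11.8 + 0.1994×188.3 + 0.4154×10.9 = 46.6257 per 1 000.
Ratio = 49.8240 ÷ 46.6257 = 1.06860.

1.069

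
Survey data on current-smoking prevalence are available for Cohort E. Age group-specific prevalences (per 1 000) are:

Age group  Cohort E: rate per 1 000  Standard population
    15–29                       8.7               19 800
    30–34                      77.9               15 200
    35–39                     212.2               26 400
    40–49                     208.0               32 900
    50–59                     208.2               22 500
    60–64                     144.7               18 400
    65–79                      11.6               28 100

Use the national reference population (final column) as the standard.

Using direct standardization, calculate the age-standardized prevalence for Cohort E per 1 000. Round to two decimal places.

Standard total = 163 300; weights = 0.1212, 0.0931, 0.1617, 0.2015, 0.1378, 0.1127, 0.1721.
Standardized rate: 0.1212×8.7 + 0.0931×77.9 + 0.1617×212.2 + 0.2015×208.0 + 0.1378×208.2 + 0.1127×144.7 + 0.1721×11.6 = 131.5037 per 1 000.

131.50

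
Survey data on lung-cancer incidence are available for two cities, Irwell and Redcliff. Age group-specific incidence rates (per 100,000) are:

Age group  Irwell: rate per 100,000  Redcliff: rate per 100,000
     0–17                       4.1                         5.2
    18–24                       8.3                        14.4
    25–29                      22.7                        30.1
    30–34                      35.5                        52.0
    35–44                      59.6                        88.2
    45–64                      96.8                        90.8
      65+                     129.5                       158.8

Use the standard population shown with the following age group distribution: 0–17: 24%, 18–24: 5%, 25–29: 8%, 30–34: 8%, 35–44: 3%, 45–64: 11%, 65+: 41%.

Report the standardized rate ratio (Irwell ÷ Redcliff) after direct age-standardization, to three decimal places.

Standard weights: 0.24, 0.05, 0.08, 0.08, 0.03, 0.11, 0.41.
Irwell: 0.2400×4.1 + 0.0500×8.3 + 0.0800×22.7 + 0.0800×35.5 + 0.0300×59.6 + 0.1100×96.8 + 0.4100×129.5 = 71.5860 per 100,000.
Redcliff: 0.2400×5.2 + 0.0500×14.4 + 0.0800×30.1 + 0.0800×52.0 + 0.0300×88.2 + 0.1100×90.8 + 0.4100×158.8 = 86.2780 per 100,000.
Ratio = 71.5860 ÷ 86.2780 = 0.82971.

0.830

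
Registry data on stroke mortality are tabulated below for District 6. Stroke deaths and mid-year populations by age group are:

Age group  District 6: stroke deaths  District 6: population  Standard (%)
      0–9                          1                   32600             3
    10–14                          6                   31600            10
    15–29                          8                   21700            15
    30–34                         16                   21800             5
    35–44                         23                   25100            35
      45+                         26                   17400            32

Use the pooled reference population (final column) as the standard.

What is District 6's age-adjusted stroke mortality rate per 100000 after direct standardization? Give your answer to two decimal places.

91.08

Age-specific rates per 100000 for District 6: 3.07, 18.99, 36.87, 73.39, 91.63, 149.43.
Standard weights: 0.03, 0.10, 0.15, 0.05, 0.35, 0.32.
Standardized rate: 0.0300×3.07 + 0.1000×18.99 + 0.1500×36.87 + 0.0500×73.39 + 0.3500×91.63 + 0.3200×149.43 = 91.0782 per 100000.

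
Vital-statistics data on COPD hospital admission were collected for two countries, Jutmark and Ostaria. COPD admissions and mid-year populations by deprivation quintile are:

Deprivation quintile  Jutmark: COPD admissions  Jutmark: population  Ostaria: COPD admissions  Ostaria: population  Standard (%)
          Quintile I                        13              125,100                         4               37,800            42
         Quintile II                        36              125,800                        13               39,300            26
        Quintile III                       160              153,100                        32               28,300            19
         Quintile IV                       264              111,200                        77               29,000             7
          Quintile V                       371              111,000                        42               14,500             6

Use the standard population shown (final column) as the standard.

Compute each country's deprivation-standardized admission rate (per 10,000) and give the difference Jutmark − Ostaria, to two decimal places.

Deprivation-specific rates per 10,000 for Jutmark: 1.04, 2.86, 10.45, 23.74, 33.42.
For Ostaria: 1.06, 3.31, 11.31, 26.55, 28.97.
Standard weights: 0.42, 0.26, 0.19, 0.07, 0.06.
Jutmark: 0.4200×1.04 + 0.2600×2.86 + 0.1900×10.45 + 0.0700×23.74 + 0.0600×33.42 = 6.8334 per 10,000.
Ostaria: 0.4200×1.06 + 0.2600×3.31 + 0.1900×11.31 + 0.0700×26.55 + 0.0600×28.97 = 7.0495 per 10,000.
Difference = 6.8334 − 7.0495 = -0.2161.

-0.22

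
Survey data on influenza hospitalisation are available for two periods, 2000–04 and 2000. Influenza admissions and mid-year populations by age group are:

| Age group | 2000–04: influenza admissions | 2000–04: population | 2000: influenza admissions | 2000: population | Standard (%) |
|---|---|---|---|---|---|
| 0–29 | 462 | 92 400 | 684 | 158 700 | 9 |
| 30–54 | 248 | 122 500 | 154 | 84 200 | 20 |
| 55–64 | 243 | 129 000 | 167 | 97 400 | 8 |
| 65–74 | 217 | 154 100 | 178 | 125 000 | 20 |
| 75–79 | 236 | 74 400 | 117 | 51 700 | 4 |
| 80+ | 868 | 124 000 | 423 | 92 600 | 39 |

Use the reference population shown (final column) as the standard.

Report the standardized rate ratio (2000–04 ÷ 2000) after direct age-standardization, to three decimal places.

1.360

Age-specific rates per 100 000 for 2000–04: 500.00, 202.45, 188.37, 140.82, 317.20, 700.00.
For 2000: 431.00, 182.90, 171.46, 142.40, 226.31, 456.80.
Standard weights: 0.09, 0.20, 0.08, 0.20, 0.04, 0.39.
2000–04: 0.0900×500.00 + 0.2000×202.45 + 0.0800×188.37 + 0.2000×140.82 + 0.0400×317.20 + 0.3900×700.00 = 414.4113 per 100 000.
2000: 0.0900×431.00 + 0.2000×182.90 + 0.0800×171.46 + 0.2000×142.40 + 0.0400×226.31 + 0.3900×456.80 = 304.7719 per 100 000.
Ratio = 414.4113 ÷ 304.7719 = 1.35974.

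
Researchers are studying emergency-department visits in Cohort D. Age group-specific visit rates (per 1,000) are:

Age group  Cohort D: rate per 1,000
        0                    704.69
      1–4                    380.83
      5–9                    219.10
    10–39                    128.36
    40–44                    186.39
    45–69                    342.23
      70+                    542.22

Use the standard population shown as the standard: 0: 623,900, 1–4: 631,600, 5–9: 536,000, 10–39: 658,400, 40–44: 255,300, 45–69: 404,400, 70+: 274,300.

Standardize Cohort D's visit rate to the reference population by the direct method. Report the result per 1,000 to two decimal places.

Standard total = 3,383,900; weights = 0.1844, 0.1866, 0.1584, 0.1946, 0.0754, 0.1195, 0.0811.
Standardized rate: 0.1844×704.69 + 0.1866×380.83 + 0.1584×219.10 + 0.1946×128.36 + 0.0754×186.39 + 0.1195×342.23 + 0.0811×542.22 = 359.6005 per 1,000.

359.60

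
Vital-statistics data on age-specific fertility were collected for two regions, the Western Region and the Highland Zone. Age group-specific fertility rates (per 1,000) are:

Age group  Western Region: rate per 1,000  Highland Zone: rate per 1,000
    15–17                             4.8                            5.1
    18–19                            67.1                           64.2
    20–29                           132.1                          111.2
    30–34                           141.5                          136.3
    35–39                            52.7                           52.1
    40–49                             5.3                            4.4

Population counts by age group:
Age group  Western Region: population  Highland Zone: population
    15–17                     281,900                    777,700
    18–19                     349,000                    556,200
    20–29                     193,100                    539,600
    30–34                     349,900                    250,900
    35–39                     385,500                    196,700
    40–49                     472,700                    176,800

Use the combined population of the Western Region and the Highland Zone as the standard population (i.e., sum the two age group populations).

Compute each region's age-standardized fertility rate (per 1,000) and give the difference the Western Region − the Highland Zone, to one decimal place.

4.8

Combined standard total = 4,530,000; weights = 0.2339, 0.1998, 0.1617, 0.1326, 0.1285, 0.1434.
The Western Region: 0.2339×4.8 + 0.1998×67.1 + 0.1617×132.1 + 0.1326×141.5 + 0.1285×52.7 + 0.1434×5.3 = 62.1969 per 1,000.
The Highland Zone: 0.2339×5.1 + 0.1998×64.2 + 0.1617×111.2 + 0.1326×136.3 + 0.1285×52.1 + 0.1434×4.4 = 57.4114 per 1,000.
Difference = 62.1969 − 57.4114 = 4.7856.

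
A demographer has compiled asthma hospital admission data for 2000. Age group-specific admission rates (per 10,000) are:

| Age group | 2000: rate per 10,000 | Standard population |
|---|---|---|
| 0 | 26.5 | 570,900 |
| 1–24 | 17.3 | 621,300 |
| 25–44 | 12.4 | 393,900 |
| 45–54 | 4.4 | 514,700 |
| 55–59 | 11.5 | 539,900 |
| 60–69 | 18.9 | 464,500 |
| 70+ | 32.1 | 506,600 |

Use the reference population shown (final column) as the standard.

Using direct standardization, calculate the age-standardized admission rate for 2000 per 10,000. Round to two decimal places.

Standard total = 3,611,800; weights = 0.1581, 0.1720, 0.1091, 0.1425, 0.1495, 0.1286, 0.1403.
Standardized rate: 0.1581×26.5 + 0.1720×17.3 + 0.1091×12.4 + 0.1425×4.4 + 0.1495×11.5 + 0.1286×18.9 + 0.1403×32.1 = 17.7962 per 10,000.

17.80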